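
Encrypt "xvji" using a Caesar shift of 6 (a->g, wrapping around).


Input: 'xvji', shift = 6
Operation: for each letter, (position + 6) mod 26
Mapping: 'x'(23+6=29, 29 mod 26=3)->'d', 'v'(21+6=27, 27 mod 26=1)->'b', 'j'(9+6=15)->'p', 'i'(8+6=14)->'o'
Result: dbpo


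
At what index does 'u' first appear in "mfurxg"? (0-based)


Input string: 'mfurxg'
Target: 'u'
Scanning left to right: s[0]='m', s[1]='f', s[2]='u'
First match at index: 2


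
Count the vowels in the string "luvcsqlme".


Input string: 'luvcsqlme'
Operation: count vowels (a, e, i, o, u)
Scan: s[0]='l', s[1]='u' (vowel), s[2]='v', s[3]='c', s[4]='s', s[5]='q', s[6]='l', s[7]='m', s[8]='e' (vowel)
Vowels found: 2
Result: 2


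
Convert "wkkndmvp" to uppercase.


Input string: 'wkkndmvp'
Operation: convert each letter to uppercase
Mapping: 'w'->'W', 'k'->'K', 'k'->'K', 'n'->'N', 'd'->'D', 'm'->'M', 'v'->'V', 'p'->'P'
Result: WKKNDMVP


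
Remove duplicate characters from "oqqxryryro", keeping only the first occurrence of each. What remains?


Input: 'oqqxryryro'
Operation: keep first occurrence of each character
Scan: s[0]='o' new -> keep; s[1]='q' new -> keep; s[2]='q' seen -> skip; s[3]='x' new -> keep; s[4]='r' new -> keep; s[5]='y' new -> keep; s[6]='r' seen -> skip; s[7]='y' seen -> skip; s[8]='r' seen -> skip; s[9]='o' seen -> skip
Result: oqxry


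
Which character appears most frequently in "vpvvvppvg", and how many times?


Input: 'vpvvvppvg'
Operation: tally each character
Counts: 'g':1, 'p':3, 'v':5
Maximum: 'v' appears 5 times


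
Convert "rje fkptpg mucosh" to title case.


Input string: 'rje fkptpg mucosh'
Operation: capitalize first letter of each word
Word transformations: 'rje'->'Rje', 'fkptpg'->'Fkptpg', 'mucosh'->'Mucosh'
Result: Rje Fkptpg Mucosh


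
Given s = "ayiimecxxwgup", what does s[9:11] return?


Input string: 'ayiimecxxwgup'
Operation: slice [9:11]
Extract characters: s[9]='w', s[10]='g'
Result: wg


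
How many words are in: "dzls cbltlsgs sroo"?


Input string: 'dzls cbltlsgs sroo'
Operation: split by spaces
Words found: 'dzls', 'cbltlsgs', 'sroo'
Word count: 3


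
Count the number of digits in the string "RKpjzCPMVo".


Input string: 'RKpjzCPMVo'
Operation: count digit characters (0-9)
Scan: 'R', 'K', 'p', 'j', 'z', 'C', 'P', 'M', 'V', 'o'
Digits found: 0
Result: 0


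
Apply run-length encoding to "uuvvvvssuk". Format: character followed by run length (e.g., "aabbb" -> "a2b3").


Input: 'uuvvvvssuk'
Operation: identify consecutive runs
Runs: 'uu' -> u2, 'vvvv' -> v4, 'ss' -> s2, 'u' -> u1, 'k' -> k1
Encoded: u2v4s2u1k1


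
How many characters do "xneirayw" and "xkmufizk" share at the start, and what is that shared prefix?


String 1: 'xneirayw'
String 2: 'xkmufizk'
Compare position by position:
pos 0: 'x' vs 'x' match
pos 1: 'n' vs 'k' differ -> stop
Longest common prefix: "x" (length 1)


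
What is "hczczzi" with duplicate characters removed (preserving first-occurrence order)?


Input: 'hczczzi'
Operation: keep first occurrence of each character
Scan: s[0]='h' new -> keep; s[1]='c' new -> keep; s[2]='z' new -> keep; s[3]='c' seen -> skip; s[4]='z' seen -> skip; s[5]='z' seen -> skip; s[6]='i' new -> keep
Result: hczi


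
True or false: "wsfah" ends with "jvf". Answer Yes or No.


Input string: 'wsfah'
Suffix to check: 'jvf'
Last 3 characters of input: 'fah'
Match: False
Result: No


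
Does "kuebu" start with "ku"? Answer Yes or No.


Input string: 'kuebu'
Prefix to check: 'ku'
First 2 characters of input: 'ku'
Match: True
Result: Yes


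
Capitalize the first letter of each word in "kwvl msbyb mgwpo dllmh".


Input string: 'kwvl msbyb mgwpo dllmh'
Operation: capitalize first letter of each word
Word transformations: 'kwvl'->'Kwvl', 'msbyb'->'Msbyb', 'mgwpo'->'Mgwpo', 'dllmh'->'Dllmh'
Result: Kwvl Msbyb Mgwpo Dllmh


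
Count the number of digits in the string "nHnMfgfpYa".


Input string: 'nHnMfgfpYa'
Operation: count digit characters (0-9)
Scan: 'n', 'H', 'n', 'M', 'f', 'g', 'f', 'p', 'Y', 'a'
Digits found: 0
Result: 0


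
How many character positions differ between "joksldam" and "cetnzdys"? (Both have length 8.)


String 1: 'joksldam'
String 2: 'cetnzdys'
Compare each position: pos 0: 'j'!='c', pos 1: 'o'!='e', pos 2: 'k'!='t', pos 3: 's'!='n', pos 4: 'l'!='z', pos 5: 'd'=='d', pos 6: 'a'!='y', pos 7: 'm'!='s'
Differing positions: 7
Hamming distance: 7


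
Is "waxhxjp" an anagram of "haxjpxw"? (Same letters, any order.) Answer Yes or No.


String 1: 'haxjpxw' -> sorted: 'ahjpwxx'
String 2: 'waxhxjp' -> sorted: 'ahjpwxx'
Compare sorted forms: 'ahjpwxx' == 'ahjpwxx'
Anagram: Yes


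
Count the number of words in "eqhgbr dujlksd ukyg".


Input string: 'eqhgbr dujlksd ukyg'
Operation: split by spaces
Words found: 'eqhgbr', 'dujlksd', 'ukyg'
Word count: 3


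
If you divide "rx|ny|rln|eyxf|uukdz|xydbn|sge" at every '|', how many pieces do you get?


Input string: 'rx|ny|rln|eyxf|uukdz|xydbn|sge'
Delimiter: '|'
Split result: 'rx', 'ny', 'rln', 'eyxf', 'uukdz', 'xydbn', 'sge'
Number of parts: 7


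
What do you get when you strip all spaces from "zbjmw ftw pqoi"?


Input string: 'zbjmw ftw pqoi'
Operation: remove all spaces
Words: 'zbjmw', 'ftw', 'pqoi'
Join without spaces: zbjmwftwpqoi


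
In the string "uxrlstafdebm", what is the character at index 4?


Input string: 'uxrlstafdebm'
Operation: get character at index 4
Index mapping: s[0]='u', s[1]='x', s[2]='r', s[3]='l', s[4]='s'
Result: 's'


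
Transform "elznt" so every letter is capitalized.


Input string: 'elznt'
Operation: convert each letter to uppercase
Mapping: 'e'->'E', 'l'->'L', 'z'->'Z', 'n'->'N', 't'->'T'
Result: ELZNT


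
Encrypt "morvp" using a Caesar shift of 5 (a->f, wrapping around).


Input: 'morvp', shift = 5
Operation: for each letter, (position + 5) mod 26
Mapping: 'm'(12+5=17)->'r', 'o'(14+5=19)->'t', 'r'(17+5=22)->'w', 'v'(21+5=26, 26 mod 26=0)->'a', 'p'(15+5=20)->'u'
Result: rtwau


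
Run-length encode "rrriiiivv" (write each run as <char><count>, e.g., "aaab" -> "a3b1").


Input: 'rrriiiivv'
Operation: identify consecutive runs
Runs: 'rrr' -> r3, 'iiii' -> i4, 'vv' -> v2
Encoded: r3i4v2


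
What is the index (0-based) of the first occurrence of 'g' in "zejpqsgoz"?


Input string: 'zejpqsgoz'
Target: 'g'
Scanning left to right: s[0]='z', s[1]='e', s[2]='j', s[3]='p', s[4]='q', s[5]='s', s[6]='g'
First match at index: 6


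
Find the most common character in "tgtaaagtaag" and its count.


Input: 'tgtaaagtaag'
Operation: tally each character
Counts: 'a':5, 'g':3, 't':3
Maximum: 'a' appears 5 times


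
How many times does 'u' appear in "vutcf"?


Input string: 'vutcf'
Target character: 'u'
Scan each position: s[1]='u'
Matches found at indices: 1
Total: 1


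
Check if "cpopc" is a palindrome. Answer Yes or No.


Input string: 'cpopc'
Reversed: 'cpopc'
Compare pairs: s[0]='c' vs s[4]='c' (match), s[1]='p' vs s[3]='p' (match)
Palindrome: Yes


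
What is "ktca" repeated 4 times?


Input string: 'ktca'
Operation: repeat 4 times
Concatenation: 'ktca' + 'ktca' + 'ktca' + 'ktca'
Result: ktcaktcaktcaktca


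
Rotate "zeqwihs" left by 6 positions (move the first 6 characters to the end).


Input: 'zeqwihs', shift = 6
Operation: split at index 6 and swap parts
Front part s[0:6] = 'zeqwih'
Back part s[6:] = 's'
Rotated = back + front = 's' + 'zeqwih'
Result: szeqwih


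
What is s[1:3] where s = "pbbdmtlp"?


Input string: 'pbbdmtlp'
Operation: slice [1:3]
Extract characters: s[1]='b', s[2]='b'
Result: bb


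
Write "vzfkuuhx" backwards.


Input string: 'vzfkuuhx'
Operation: reverse character order
Original order: 'v' -> 'z' -> 'f' -> 'k' -> 'u' -> 'u' -> 'h' -> 'x'
Reversed order: 'x' -> 'h' -> 'u' -> 'u' -> 'k' -> 'f' -> 'z' -> 'v'
Result: xhuukfzv


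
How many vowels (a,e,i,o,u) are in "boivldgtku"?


Input string: 'boivldgtku'
Operation: count vowels (a, e, i, o, u)
Scan: s[0]='b', s[1]='o' (vowel), s[2]='i' (vowel), s[3]='v', s[4]='l', s[5]='d', s[6]='g', s[7]='t', s[8]='k', s[9]='u' (vowel)
Vowels found: 3
Result: 3


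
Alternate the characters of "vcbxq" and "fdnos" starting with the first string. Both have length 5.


String 1: 'vcbxq'
String 2: 'fdnos'
Operation: alternate characters
Pairs: 'v'+'f', 'c'+'d', 'b'+'n', 'x'+'o', 'q'+'s'
Result: vfcdbnxoqs


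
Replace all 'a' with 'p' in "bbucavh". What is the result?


Input string: 'bbucavh'
Operation: replace 'a' with 'p'
Positions of 'a': 4
After replacement: bbucpvh


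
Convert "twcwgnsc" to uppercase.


Input string: 'twcwgnsc'
Operation: convert each letter to uppercase
Mapping: 't'->'T', 'w'->'W', 'c'->'C', 'w'->'W', 'g'->'G', 'n'->'N', 's'->'S', 'c'->'C'
Result: TWCWGNSC


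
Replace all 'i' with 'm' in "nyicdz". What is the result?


Input string: 'nyicdz'
Operation: replace 'i' with 'm'
Positions of 'i': 2
After replacement: nymcdz


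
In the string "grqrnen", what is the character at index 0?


Input string: 'grqrnen'
Operation: get character at index 0
Index mapping: s[0]='g'
Result: 'g'


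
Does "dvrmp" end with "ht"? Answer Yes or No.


Input string: 'dvrmp'
Suffix to check: 'ht'
Last 2 characters of input: 'mp'
Match: False
Result: No


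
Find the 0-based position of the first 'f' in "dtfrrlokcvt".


Input string: 'dtfrrlokcvt'
Target: 'f'
Scanning left to right: s[0]='d', s[1]='t', s[2]='f'
First match at index: 2


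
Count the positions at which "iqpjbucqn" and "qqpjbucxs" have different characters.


String 1: 'iqpjbucqn'
String 2: 'qqpjbucxs'
Compare each position: pos 0: 'i'!='q', pos 1: 'q'=='q', pos 2: 'p'=='p', pos 3: 'j'=='j', pos 4: 'b'=='b', pos 5: 'u'=='u', pos 6: 'c'=='c', pos 7: 'q'!='x', pos 8: 'n'!='s'
Differing positions: 3
Hamming distance: 3


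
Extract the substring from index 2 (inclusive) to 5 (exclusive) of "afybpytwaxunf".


Input string: 'afybpytwaxunf'
Operation: slice [2:5]
Extract characters: s[2]='y', s[3]='b', s[4]='p'
Result: ybp


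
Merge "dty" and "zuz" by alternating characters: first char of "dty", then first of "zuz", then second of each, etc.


String 1: 'dty'
String 2: 'zuz'
Operation: alternate characters
Pairs: 'd'+'z', 't'+'u', 'y'+'z'
Result: dztuyz


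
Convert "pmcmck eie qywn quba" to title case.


Input string: 'pmcmck eie qywn quba'
Operation: capitalize first letter of each word
Word transformations: 'pmcmck'->'Pmcmck', 'eie'->'Eie', 'qywn'->'Qywn', 'quba'->'Quba'
Result: Pmcmck Eie Qywn Quba


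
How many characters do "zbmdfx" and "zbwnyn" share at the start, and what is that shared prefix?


String 1: 'zbmdfx'
String 2: 'zbwnyn'
Compare position by position:
pos 0: 'z' vs 'z' match
pos 1: 'b' vs 'b' match
pos 2: 'm' vs 'w' differ -> stop
Longest common prefix: "zb" (length 2)


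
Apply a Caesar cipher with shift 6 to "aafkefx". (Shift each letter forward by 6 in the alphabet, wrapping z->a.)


Input: 'aafkefx', shift = 6
Operation: for each letter, (position + 6) mod 26
Mapping: 'a'(0+6=6)->'g', 'a'(0+6=6)->'g', 'f'(5+6=11)->'l', 'k'(10+6=16)->'q', 'e'(4+6=10)->'k', 'f'(5+6=11)->'l', 'x'(23+6=29, 29 mod 26=3)->'d'
Result: gglqkld


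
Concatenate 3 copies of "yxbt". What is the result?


Input string: 'yxbt'
Operation: repeat 3 times
Concatenation: 'yxbt' + 'yxbt' + 'yxbt'
Result: yxbtyxbtyxbt


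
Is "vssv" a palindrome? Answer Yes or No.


Input string: 'vssv'
Reversed: 'vssv'
Compare pairs: s[0]='v' vs s[3]='v' (match), s[1]='s' vs s[2]='s' (match)
Palindrome: Yes


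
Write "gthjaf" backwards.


Input string: 'gthjaf'
Operation: reverse character order
Original order: 'g' -> 't' -> 'h' -> 'j' -> 'a' -> 'f'
Reversed order: 'f' -> 'a' -> 'j' -> 'h' -> 't' -> 'g'
Result: fajhtg


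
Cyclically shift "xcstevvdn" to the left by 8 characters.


Input: 'xcstevvdn', shift = 8
Operation: split at index 8 and swap parts
Front part s[0:8] = 'xcstevvd'
Back part s[8:] = 'n'
Rotated = back + front = 'n' + 'xcstevvd'
Result: nxcstevvd


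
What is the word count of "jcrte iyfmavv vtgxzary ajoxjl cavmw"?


Input string: 'jcrte iyfmavv vtgxzary ajoxjl cavmw'
Operation: split by spaces
Words found: 'jcrte', 'iyfmavv', 'vtgxzary', 'ajoxjl', 'cavmw'
Word count: 5


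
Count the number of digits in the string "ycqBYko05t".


Input string: 'ycqBYko05t'
Operation: count digit characters (0-9)
Scan: 'y', 'c', 'q', 'B', 'Y', 'k', 'o', '0'(digit), '5'(digit), 't'
Digits found: 2
Result: 2


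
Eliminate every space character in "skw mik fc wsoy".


Input string: 'skw mik fc wsoy'
Operation: remove all spaces
Words: 'skw', 'mik', 'fc', 'wsoy'
Join without spaces: skwmikfcwsoy


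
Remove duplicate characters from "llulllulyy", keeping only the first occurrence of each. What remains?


Input: 'llulllulyy'
Operation: keep first occurrence of each character
Scan: s[0]='l' new -> keep; s[1]='l' seen -> skip; s[2]='u' new -> keep; s[3]='l' seen -> skip; s[4]='l' seen -> skip; s[5]='l' seen -> skip; s[6]='u' seen -> skip; s[7]='l' seen -> skip; s[8]='y' new -> keep; s[9]='y' seen -> skip
Result: luy


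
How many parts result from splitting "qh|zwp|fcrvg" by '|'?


Input string: 'qh|zwp|fcrvg'
Delimiter: '|'
Split result: 'qh', 'zwp', 'fcrvg'
Number of parts: 3


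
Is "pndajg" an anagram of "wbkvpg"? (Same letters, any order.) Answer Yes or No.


String 1: 'wbkvpg' -> sorted: 'bgkpvw'
String 2: 'pndajg' -> sorted: 'adgjnp'
Compare sorted forms: 'bgkpvw' != 'adgjnp'
Anagram: No


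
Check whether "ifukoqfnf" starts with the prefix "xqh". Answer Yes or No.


Input string: 'ifukoqfnf'
Prefix to check: 'xqh'
First 3 characters of input: 'ifu'
Match: False
Result: No


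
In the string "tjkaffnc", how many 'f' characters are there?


Input string: 'tjkaffnc'
Target character: 'f'
Scan each position: s[4]='f', s[5]='f'
Matches found at indices: 4, 5
Total: 2


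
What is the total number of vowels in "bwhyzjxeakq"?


Input string: 'bwhyzjxeakq'
Operation: count vowels (a, e, i, o, u)
Scan: s[0]='b', s[1]='w', s[2]='h', s[3]='y', s[4]='z', s[5]='j', s[6]='x', s[7]='e' (vowel), s[8]='a' (vowel), s[9]='k', s[10]='q'
Vowels found: 2
Result: 2


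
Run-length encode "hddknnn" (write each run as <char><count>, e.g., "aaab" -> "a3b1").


Input: 'hddknnn'
Operation: identify consecutive runs
Runs: 'h' -> h1, 'dd' -> d2, 'k' -> k1, 'nnn' -> n3
Encoded: h1d2k1n3


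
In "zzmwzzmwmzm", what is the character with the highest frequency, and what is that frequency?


Input: 'zzmwzzmwmzm'
Operation: tally each character
Counts: 'm':4, 'w':2, 'z':5
Maximum: 'z' appears 5 times


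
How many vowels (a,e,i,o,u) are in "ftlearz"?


Input string: 'ftlearz'
Operation: count vowels (a, e, i, o, u)
Scan: s[0]='f', s[1]='t', s[2]='l', s[3]='e' (vowel), s[4]='a' (vowel), s[5]='r', s[6]='z'
Vowels found: 2
Result: 2


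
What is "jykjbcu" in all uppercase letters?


Input string: 'jykjbcu'
Operation: convert each letter to uppercase
Mapping: 'j'->'J', 'y'->'Y', 'k'->'K', 'j'->'J', 'b'->'B', 'c'->'C', 'u'->'U'
Result: JYKJBCU


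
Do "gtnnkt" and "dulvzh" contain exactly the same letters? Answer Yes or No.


String 1: 'gtnnkt' -> sorted: 'gknntt'
String 2: 'dulvzh' -> sorted: 'dhluvz'
Compare sorted forms: 'gknntt' != 'dhluvz'
Anagram: No


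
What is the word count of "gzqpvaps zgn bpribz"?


Input string: 'gzqpvaps zgn bpribz'
Operation: split by spaces
Words found: 'gzqpvaps', 'zgn', 'bpribz'
Word count: 3


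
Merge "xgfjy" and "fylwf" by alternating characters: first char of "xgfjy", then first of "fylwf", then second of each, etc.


String 1: 'xgfjy'
String 2: 'fylwf'
Operation: alternate characters
Pairs: 'x'+'f', 'g'+'y', 'f'+'l', 'j'+'w', 'y'+'f'
Result: xfgyfljwyf


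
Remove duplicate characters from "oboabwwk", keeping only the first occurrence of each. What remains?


Input: 'oboabwwk'
Operation: keep first occurrence of each character
Scan: s[0]='o' new -> keep; s[1]='b' new -> keep; s[2]='o' seen -> skip; s[3]='a' new -> keep; s[4]='b' seen -> skip; s[5]='w' new -> keep; s[6]='w' seen -> skip; s[7]='k' new -> keep
Result: obawk


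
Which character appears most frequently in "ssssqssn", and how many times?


Input: 'ssssqssn'
Operation: tally each character
Counts: 'n':1, 'q':1, 's':6
Maximum: 's' appears 6 times


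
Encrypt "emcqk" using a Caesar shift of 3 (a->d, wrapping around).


Input: 'emcqk', shift = 3
Operation: for each letter, (position + 3) mod 26
Mapping: 'e'(4+3=7)->'h', 'm'(12+3=15)->'p', 'c'(2+3=5)->'f', 'q'(16+3=19)->'t', 'k'(10+3=13)->'n'
Result: hpftn


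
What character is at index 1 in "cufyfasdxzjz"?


Input string: 'cufyfasdxzjz'
Operation: get character at index 1
Index mapping: s[0]='c', s[1]='u'
Result: 'u'


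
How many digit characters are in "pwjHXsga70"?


Input string: 'pwjHXsga70'
Operation: count digit characters (0-9)
Scan: 'p', 'w', 'j', 'H', 'X', 's', 'g', 'a', '7'(digit), '0'(digit)
Digits found: 2
Result: 2


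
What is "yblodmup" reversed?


Input string: 'yblodmup'
Operation: reverse character order
Original order: 'y' -> 'b' -> 'l' -> 'o' -> 'd' -> 'm' -> 'u' -> 'p'
Reversed order: 'p' -> 'u' -> 'm' -> 'd' -> 'o' -> 'l' -> 'b' -> 'y'
Result: pumdolby


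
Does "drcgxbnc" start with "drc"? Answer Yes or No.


Input string: 'drcgxbnc'
Prefix to check: 'drc'
First 3 characters of input: 'drc'
Match: True
Result: Yes


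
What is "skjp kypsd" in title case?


Input string: 'skjp kypsd'
Operation: capitalize first letter of each word
Word transformations: 'skjp'->'Skjp', 'kypsd'->'Kypsd'
Result: Skjp Kypsd


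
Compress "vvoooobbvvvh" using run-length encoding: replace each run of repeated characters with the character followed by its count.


Input: 'vvoooobbvvvh'
Operation: identify consecutive runs
Runs: 'vv' -> v2, 'oooo' -> o4, 'bb' -> b2, 'vvv' -> v3, 'h' -> h1
Encoded: v2o4b2v3h1


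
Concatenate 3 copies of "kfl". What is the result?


Input string: 'kfl'
Operation: repeat 3 times
Concatenation: 'kfl' + 'kfl' + 'kfl'
Result: kflkflkfl


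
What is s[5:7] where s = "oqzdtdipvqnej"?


Input string: 'oqzdtdipvqnej'
Operation: slice [5:7]
Extract characters: s[5]='d', s[6]='i'
Result: di


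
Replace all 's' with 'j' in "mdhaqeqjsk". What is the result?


Input string: 'mdhaqeqjsk'
Operation: replace 's' with 'j'
Positions of 's': 8
After replacement: mdhaqeqjjk


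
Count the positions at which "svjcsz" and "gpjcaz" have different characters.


String 1: 'svjcsz'
String 2: 'gpjcaz'
Compare each position: pos 0: 's'!='g', pos 1: 'v'!='p', pos 2: 'j'=='j', pos 3: 'c'=='c', pos 4: 's'!='a', pos 5: 'z'=='z'
Differing positions: 3
Hamming distance: 3


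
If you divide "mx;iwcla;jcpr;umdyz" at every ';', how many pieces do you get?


Input string: 'mx;iwcla;jcpr;umdyz'
Delimiter: ';'
Split result: 'mx', 'iwcla', 'jcpr', 'umdyz'
Number of parts: 4


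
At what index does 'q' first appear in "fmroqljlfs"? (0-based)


Input string: 'fmroqljlfs'
Target: 'q'
Scanning left to right: s[0]='f', s[1]='m', s[2]='r', s[3]='o', s[4]='q'
First match at index: 4


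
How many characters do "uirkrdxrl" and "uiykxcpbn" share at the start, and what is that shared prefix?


String 1: 'uirkrdxrl'
String 2: 'uiykxcpbn'
Compare position by position:
pos 0: 'u' vs 'u' match
pos 1: 'i' vs 'i' match
pos 2: 'r' vs 'y' differ -> stop
Longest common prefix: "ui" (length 2)


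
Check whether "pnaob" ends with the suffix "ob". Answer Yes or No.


Input string: 'pnaob'
Suffix to check: 'ob'
Last 2 characters of input: 'ob'
Match: True
Result: Yes


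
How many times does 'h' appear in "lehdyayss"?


Input string: 'lehdyayss'
Target character: 'h'
Scan each position: s[2]='h'
Matches found at indices: 2
Total: 1


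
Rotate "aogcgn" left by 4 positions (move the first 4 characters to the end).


Input: 'aogcgn', shift = 4
Operation: split at index 4 and swap parts
Front part s[0:4] = 'aogc'
Back part s[4:] = 'gn'
Rotated = back + front = 'gn' + 'aogc'
Result: gnaogc


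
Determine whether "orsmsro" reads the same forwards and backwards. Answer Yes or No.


Input string: 'orsmsro'
Reversed: 'orsmsro'
Compare pairs: s[0]='o' vs s[6]='o' (match), s[1]='r' vs s[5]='r' (match), s[2]='s' vs s[4]='s' (match)
Palindrome: Yes


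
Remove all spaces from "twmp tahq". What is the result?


Input string: 'twmp tahq'
Operation: remove all spaces
Words: 'twmp', 'tahq'
Join without spaces: twmptahq


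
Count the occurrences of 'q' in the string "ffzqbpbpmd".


Input string: 'ffzqbpbpmd'
Target character: 'q'
Scan each position: s[3]='q'
Matches found at indices: 3
Total: 1


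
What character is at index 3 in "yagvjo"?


Input string: 'yagvjo'
Operation: get character at index 3
Index mapping: s[0]='y', s[1]='a', s[2]='g', s[3]='v'
Result: 'v'


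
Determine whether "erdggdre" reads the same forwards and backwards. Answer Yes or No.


Input string: 'erdggdre'
Reversed: 'erdggdre'
Compare pairs: s[0]='e' vs s[7]='e' (match), s[1]='r' vs s[6]='r' (match), s[2]='d' vs s[5]='d' (match), s[3]='g' vs s[4]='g' (match)
Palindrome: Yes


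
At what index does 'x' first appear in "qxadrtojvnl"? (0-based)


Input string: 'qxadrtojvnl'
Target: 'x'
Scanning left to right: s[0]='q', s[1]='x'
First match at index: 1


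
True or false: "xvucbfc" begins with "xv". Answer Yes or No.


Input string: 'xvucbfc'
Prefix to check: 'xv'
First 2 characters of input: 'xv'
Match: True
Result: Yes


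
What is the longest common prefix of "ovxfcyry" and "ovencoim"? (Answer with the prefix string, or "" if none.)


String 1: 'ovxfcyry'
String 2: 'ovencoim'
Compare position by position:
pos 0: 'o' vs 'o' match
pos 1: 'v' vs 'v' match
pos 2: 'x' vs 'e' differ -> stop
Longest common prefix: "ov" (length 2)


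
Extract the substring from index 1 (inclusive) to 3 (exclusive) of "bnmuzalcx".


Input string: 'bnmuzalcx'
Operation: slice [1:3]
Extract characters: s[1]='n', s[2]='m'
Result: nm


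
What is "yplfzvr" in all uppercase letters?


Input string: 'yplfzvr'
Operation: convert each letter to uppercase
Mapping: 'y'->'Y', 'p'->'P', 'l'->'L', 'f'->'F', 'z'->'Z', 'v'->'V', 'r'->'R'
Result: YPLFZVR


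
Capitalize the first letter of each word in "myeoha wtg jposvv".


Input string: 'myeoha wtg jposvv'
Operation: capitalize first letter of each word
Word transformations: 'myeoha'->'Myeoha', 'wtg'->'Wtg', 'jposvv'->'Jposvv'
Result: Myeoha Wtg Jposvv


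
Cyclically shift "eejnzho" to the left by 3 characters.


Input: 'eejnzho', shift = 3
Operation: split at index 3 and swap parts
Front part s[0:3] = 'eej'
Back part s[3:] = 'nzho'
Rotated = back + front = 'nzho' + 'eej'
Result: nzhoeej


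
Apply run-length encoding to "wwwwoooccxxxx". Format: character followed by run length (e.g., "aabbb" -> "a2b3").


Input: 'wwwwoooccxxxx'
Operation: identify consecutive runs
Runs: 'wwww' -> w4, 'ooo' -> o3, 'cc' -> c2, 'xxxx' -> x4
Encoded: w4o3c2x4


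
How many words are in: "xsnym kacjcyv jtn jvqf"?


Input string: 'xsnym kacjcyv jtn jvqf'
Operation: split by spaces
Words found: 'xsnym', 'kacjcyv', 'jtn', 'jvqf'
Word count: 4


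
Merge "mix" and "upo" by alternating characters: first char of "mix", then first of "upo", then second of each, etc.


String 1: 'mix'
String 2: 'upo'
Operation: alternate characters
Pairs: 'm'+'u', 'i'+'p', 'x'+'o'
Result: muipxo


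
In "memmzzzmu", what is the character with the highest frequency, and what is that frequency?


Input: 'memmzzzmu'
Operation: tally each character
Counts: 'e':1, 'm':4, 'u':1, 'z':3
Maximum: 'm' appears 4 times


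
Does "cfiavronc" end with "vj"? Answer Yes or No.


Input string: 'cfiavronc'
Suffix to check: 'vj'
Last 2 characters of input: 'nc'
Match: False
Result: No


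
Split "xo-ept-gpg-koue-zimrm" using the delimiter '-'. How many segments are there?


Input string: 'xo-ept-gpg-koue-zimrm'
Delimiter: '-'
Split result: 'xo', 'ept', 'gpg', 'koue', 'zimrm'
Number of parts: 5


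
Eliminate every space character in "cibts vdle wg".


Input string: 'cibts vdle wg'
Operation: remove all spaces
Words: 'cibts', 'vdle', 'wg'
Join without spaces: cibtsvdlewg


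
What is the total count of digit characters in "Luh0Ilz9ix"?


Input string: 'Luh0Ilz9ix'
Operation: count digit characters (0-9)
Scan: 'L', 'u', 'h', '0'(digit), 'I', 'l', 'z', '9'(digit), 'i', 'x'
Digits found: 2
Result: 2


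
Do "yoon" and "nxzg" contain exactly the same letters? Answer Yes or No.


String 1: 'yoon' -> sorted: 'nooy'
String 2: 'nxzg' -> sorted: 'gnxz'
Compare sorted forms: 'nooy' != 'gnxz'
Anagram: No


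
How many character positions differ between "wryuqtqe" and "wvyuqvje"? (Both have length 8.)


String 1: 'wryuqtqe'
String 2: 'wvyuqvje'
Compare each position: pos 0: 'w'=='w', pos 1: 'r'!='v', pos 2: 'y'=='y', pos 3: 'u'=='u', pos 4: 'q'=='q', pos 5: 't'!='v', pos 6: 'q'!='j', pos 7: 'e'=='e'
Differing positions: 3
Hamming distance: 3


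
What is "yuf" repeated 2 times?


Input string: 'yuf'
Operation: repeat 2 times
Concatenation: 'yuf' + 'yuf'
Result: yufyuf


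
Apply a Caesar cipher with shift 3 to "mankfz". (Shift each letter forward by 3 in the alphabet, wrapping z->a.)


Input: 'mankfz', shift = 3
Operation: for each letter, (position + 3) mod 26
Mapping: 'm'(12+3=15)->'p', 'a'(0+3=3)->'d', 'n'(13+3=16)->'q', 'k'(10+3=13)->'n', 'f'(5+3=8)->'i', 'z'(25+3=28, 28 mod 26=2)->'c'
Result: pdqnic


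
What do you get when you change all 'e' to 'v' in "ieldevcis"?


Input string: 'ieldevcis'
Operation: replace 'e' with 'v'
Positions of 'e': 1, 4
After replacement: ivldvvcis


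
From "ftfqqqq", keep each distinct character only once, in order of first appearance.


Input: 'ftfqqqq'
Operation: keep first occurrence of each character
Scan: s[0]='f' new -> keep; s[1]='t' new -> keep; s[2]='f' seen -> skip; s[3]='q' new -> keep; s[4]='q' seen -> skip; s[5]='q' seen -> skip; s[6]='q' seen -> skip
Result: ftq


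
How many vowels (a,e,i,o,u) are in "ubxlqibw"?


Input string: 'ubxlqibw'
Operation: count vowels (a, e, i, o, u)
Scan: s[0]='u' (vowel), s[1]='b', s[2]='x', s[3]='l', s[4]='q', s[5]='i' (vowel), s[6]='b', s[7]='w'
Vowels found: 2
Result: 2


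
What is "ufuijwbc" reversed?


Input string: 'ufuijwbc'
Operation: reverse character order
Original order: 'u' -> 'f' -> 'u' -> 'i' -> 'j' -> 'w' -> 'b' -> 'c'
Reversed order: 'c' -> 'b' -> 'w' -> 'j' -> 'i' -> 'u' -> 'f' -> 'u'
Result: cbwjiufu


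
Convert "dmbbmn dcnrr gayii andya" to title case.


Input string: 'dmbbmn dcnrr gayii andya'
Operation: capitalize first letter of each word
Word transformations: 'dmbbmn'->'Dmbbmn', 'dcnrr'->'Dcnrr', 'gayii'->'Gayii', 'andya'->'Andya'
Result: Dmbbmn Dcnrr Gayii Andya


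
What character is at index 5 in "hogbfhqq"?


Input string: 'hogbfhqq'
Operation: get character at index 5
Index mapping: s[0]='h', s[1]='o', s[2]='g', s[3]='b', s[4]='f', s[5]='h'
Result: 'h'


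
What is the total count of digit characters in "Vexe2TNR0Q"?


Input string: 'Vexe2TNR0Q'
Operation: count digit characters (0-9)
Scan: 'V', 'e', 'x', 'e', '2'(digit), 'T', 'N', 'R', '0'(digit), 'Q'
Digits found: 2
Result: 2


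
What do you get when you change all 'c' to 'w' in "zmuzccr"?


Input string: 'zmuzccr'
Operation: replace 'c' with 'w'
Positions of 'c': 4, 5
After replacement: zmuzwwr


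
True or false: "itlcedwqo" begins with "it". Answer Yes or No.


Input string: 'itlcedwqo'
Prefix to check: 'it'
First 2 characters of input: 'it'
Match: True
Result: Yes


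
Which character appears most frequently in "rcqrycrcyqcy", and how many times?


Input: 'rcqrycrcyqcy'
Operation: tally each character
Counts: 'c':4, 'q':2, 'r':3, 'y':3
Maximum: 'c' appears 4 times


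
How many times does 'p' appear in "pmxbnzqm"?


Input string: 'pmxbnzqm'
Target character: 'p'
Scan each position: s[0]='p'
Matches found at indices: 0
Total: 1


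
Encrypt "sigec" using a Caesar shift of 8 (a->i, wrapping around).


Input: 'sigec', shift = 8
Operation: for each letter, (position + 8) mod 26
Mapping: 's'(18+8=26, 26 mod 26=0)->'a', 'i'(8+8=16)->'q', 'g'(6+8=14)->'o', 'e'(4+8=12)->'m', 'c'(2+8=10)->'k'
Result: aqomk


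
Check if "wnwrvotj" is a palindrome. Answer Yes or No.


Input string: 'wnwrvotj'
Reversed: 'jtovrwnw'
Compare pairs: s[0]='w' vs s[7]='j' (mismatch), s[1]='n' vs s[6]='t' (mismatch), s[2]='w' vs s[5]='o' (mismatch), s[3]='r' vs s[4]='v' (mismatch)
Palindrome: No


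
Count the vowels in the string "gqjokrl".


Input string: 'gqjokrl'
Operation: count vowels (a, e, i, o, u)
Scan: s[0]='g', s[1]='q', s[2]='j', s[3]='o' (vowel), s[4]='k', s[5]='r', s[6]='l'
Vowels found: 1
Result: 1


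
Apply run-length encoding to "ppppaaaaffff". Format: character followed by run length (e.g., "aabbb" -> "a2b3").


Input: 'ppppaaaaffff'
Operation: identify consecutive runs
Runs: 'pppp' -> p4, 'aaaa' -> a4, 'ffff' -> f4
Encoded: p4a4f4


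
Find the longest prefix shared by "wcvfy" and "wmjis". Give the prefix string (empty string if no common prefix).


String 1: 'wcvfy'
String 2: 'wmjis'
Compare position by position:
pos 0: 'w' vs 'w' match
pos 1: 'c' vs 'm' differ -> stop
Longest common prefix: "w" (length 1)


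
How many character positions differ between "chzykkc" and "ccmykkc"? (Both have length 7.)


String 1: 'chzykkc'
String 2: 'ccmykkc'
Compare each position: pos 0: 'c'=='c', pos 1: 'h'!='c', pos 2: 'z'!='m', pos 3: 'y'=='y', pos 4: 'k'=='k', pos 5: 'k'=='k', pos 6: 'c'=='c'
Differing positions: 2
Hamming distance: 2


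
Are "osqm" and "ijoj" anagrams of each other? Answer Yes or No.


String 1: 'osqm' -> sorted: 'moqs'
String 2: 'ijoj' -> sorted: 'ijjo'
Compare sorted forms: 'moqs' != 'ijjo'
Anagram: No


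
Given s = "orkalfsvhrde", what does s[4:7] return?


Input string: 'orkalfsvhrde'
Operation: slice [4:7]
Extract characters: s[4]='l', s[5]='f', s[6]='s'
Result: lfs


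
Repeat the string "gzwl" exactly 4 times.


Input string: 'gzwl'
Operation: repeat 4 times
Concatenation: 'gzwl' + 'gzwl' + 'gzwl' + 'gzwl'
Result: gzwlgzwlgzwlgzwl


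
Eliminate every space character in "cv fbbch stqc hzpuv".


Input string: 'cv fbbch stqc hzpuv'
Operation: remove all spaces
Words: 'cv', 'fbbch', 'stqc', 'hzpuv'
Join without spaces: cvfbbchstqchzpuv


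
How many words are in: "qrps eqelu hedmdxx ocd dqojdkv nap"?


Input string: 'qrps eqelu hedmdxx ocd dqojdkv nap'
Operation: split by spaces
Words found: 'qrps', 'eqelu', 'hedmdxx', 'ocd', 'dqojdkv', 'nap'
Word count: 6


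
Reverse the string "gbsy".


Input string: 'gbsy'
Operation: reverse character order
Original order: 'g' -> 'b' -> 's' -> 'y'
Reversed order: 'y' -> 's' -> 'b' -> 'g'
Result: ysbg


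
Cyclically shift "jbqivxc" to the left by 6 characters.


Input: 'jbqivxc', shift = 6
Operation: split at index 6 and swap parts
Front part s[0:6] = 'jbqivx'
Back part s[6:] = 'c'
Rotated = back + front = 'c' + 'jbqivx'
Result: cjbqivx


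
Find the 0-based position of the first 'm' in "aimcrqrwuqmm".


Input string: 'aimcrqrwuqmm'
Target: 'm'
Scanning left to right: s[0]='a', s[1]='i', s[2]='m'
First match at index: 2


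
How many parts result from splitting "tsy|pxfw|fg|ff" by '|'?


Input string: 'tsy|pxfw|fg|ff'
Delimiter: '|'
Split result: 'tsy', 'pxfw', 'fg', 'ff'
Number of parts: 4


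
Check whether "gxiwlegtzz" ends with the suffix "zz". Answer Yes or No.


Input string: 'gxiwlegtzz'
Suffix to check: 'zz'
Last 2 characters of input: 'zz'
Match: True
Result: Yes


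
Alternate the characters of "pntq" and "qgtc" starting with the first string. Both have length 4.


String 1: 'pntq'
String 2: 'qgtc'
Operation: alternate characters
Pairs: 'p'+'q', 'n'+'g', 't'+'t', 'q'+'c'
Result: pqngttqc


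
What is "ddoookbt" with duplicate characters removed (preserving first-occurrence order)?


Input: 'ddoookbt'
Operation: keep first occurrence of each character
Scan: s[0]='d' new -> keep; s[1]='d' seen -> skip; s[2]='o' new -> keep; s[3]='o' seen -> skip; s[4]='o' seen -> skip; s[5]='k' new -> keep; s[6]='b' new -> keep; s[7]='t' new -> keep
Result: dokbt


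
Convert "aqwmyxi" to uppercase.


Input string: 'aqwmyxi'
Operation: convert each letter to uppercase
Mapping: 'a'->'A', 'q'->'Q', 'w'->'W', 'm'->'M', 'y'->'Y', 'x'->'X', 'i'->'I'
Result: AQWMYXI


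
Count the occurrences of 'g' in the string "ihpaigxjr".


Input string: 'ihpaigxjr'
Target character: 'g'
Scan each position: s[5]='g'
Matches found at indices: 5
Total: 1


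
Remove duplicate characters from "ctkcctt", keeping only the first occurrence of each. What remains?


Input: 'ctkcctt'
Operation: keep first occurrence of each character
Scan: s[0]='c' new -> keep; s[1]='t' new -> keep; s[2]='k' new -> keep; s[3]='c' seen -> skip; s[4]='c' seen -> skip; s[5]='t' seen -> skip; s[6]='t' seen -> skip
Result: ctk


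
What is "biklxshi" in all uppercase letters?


Input string: 'biklxshi'
Operation: convert each letter to uppercase
Mapping: 'b'->'B', 'i'->'I', 'k'->'K', 'l'->'L', 'x'->'X', 's'->'S', 'h'->'H', 'i'->'I'
Result: BIKLXSHI


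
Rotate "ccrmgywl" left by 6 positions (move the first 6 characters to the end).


Input: 'ccrmgywl', shift = 6
Operation: split at index 6 and swap parts
Front part s[0:6] = 'ccrmgy'
Back part s[6:] = 'wl'
Rotated = back + front = 'wl' + 'ccrmgy'
Result: wlccrmgy


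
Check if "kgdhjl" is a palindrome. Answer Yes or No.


Input string: 'kgdhjl'
Reversed: 'ljhdgk'
Compare pairs: s[0]='k' vs s[5]='l' (mismatch), s[1]='g' vs s[4]='j' (mismatch), s[2]='d' vs s[3]='h' (mismatch)
Palindrome: No


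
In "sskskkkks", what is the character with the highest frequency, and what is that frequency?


Input: 'sskskkkks'
Operation: tally each character
Counts: 'k':5, 's':4
Maximum: 'k' appears 5 times


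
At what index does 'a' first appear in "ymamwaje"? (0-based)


Input string: 'ymamwaje'
Target: 'a'
Scanning left to right: s[0]='y', s[1]='m', s[2]='a'
First match at index: 2


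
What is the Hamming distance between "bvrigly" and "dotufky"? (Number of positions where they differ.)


String 1: 'bvrigly'
String 2: 'dotufky'
Compare each position: pos 0: 'b'!='d', pos 1: 'v'!='o', pos 2: 'r'!='t', pos 3: 'i'!='u', pos 4: 'g'!='f', pos 5: 'l'!='k', pos 6: 'y'=='y'
Differing positions: 6
Hamming distance: 6


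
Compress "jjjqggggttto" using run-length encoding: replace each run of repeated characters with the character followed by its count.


Input: 'jjjqggggttto'
Operation: identify consecutive runs
Runs: 'jjj' -> j3, 'q' -> q1, 'gggg' -> g4, 'ttt' -> t3, 'o' -> o1
Encoded: j3q1g4t3o1


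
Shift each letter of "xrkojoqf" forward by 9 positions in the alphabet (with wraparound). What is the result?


Input: 'xrkojoqf', shift = 9
Operation: for each letter, (position + 9) mod 26
Mapping: 'x'(23+9=32, 32 mod 26=6)->'g', 'r'(17+9=26, 26 mod 26=0)->'a', 'k'(10+9=19)->'t', 'o'(14+9=23)->'x', 'j'(9+9=18)->'s', 'o'(14+9=23)->'x', 'q'(16+9=25)->'z', 'f'(5+9=14)->'o'
Result: gatxsxzo


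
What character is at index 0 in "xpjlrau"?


Input string: 'xpjlrau'
Operation: get character at index 0
Index mapping: s[0]='x'
Result: 'x'


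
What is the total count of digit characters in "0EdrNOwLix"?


Input string: '0EdrNOwLix'
Operation: count digit characters (0-9)
Scan: '0'(digit), 'E', 'd', 'r', 'N', 'O', 'w', 'L', 'i', 'x'
Digits found: 1
Result: 1


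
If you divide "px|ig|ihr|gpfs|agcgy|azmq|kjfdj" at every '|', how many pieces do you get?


Input string: 'px|ig|ihr|gpfs|agcgy|azmq|kjfdj'
Delimiter: '|'
Split result: 'px', 'ig', 'ihr', 'gpfs', 'agcgy', 'azmq', 'kjfdj'
Number of parts: 7


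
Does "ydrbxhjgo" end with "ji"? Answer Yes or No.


Input string: 'ydrbxhjgo'
Suffix to check: 'ji'
Last 2 characters of input: 'go'
Match: False
Result: No


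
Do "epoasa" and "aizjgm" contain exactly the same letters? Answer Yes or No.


String 1: 'epoasa' -> sorted: 'aaeops'
String 2: 'aizjgm' -> sorted: 'agijmz'
Compare sorted forms: 'aaeops' != 'agijmz'
Anagram: No


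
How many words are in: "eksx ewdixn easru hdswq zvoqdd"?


Input string: 'eksx ewdixn easru hdswq zvoqdd'
Operation: split by spaces
Words found: 'eksx', 'ewdixn', 'easru', 'hdswq', 'zvoqdd'
Word count: 5


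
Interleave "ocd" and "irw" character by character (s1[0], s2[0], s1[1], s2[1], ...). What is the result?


String 1: 'ocd'
String 2: 'irw'
Operation: alternate characters
Pairs: 'o'+'i', 'c'+'r', 'd'+'w'
Result: oicrdw


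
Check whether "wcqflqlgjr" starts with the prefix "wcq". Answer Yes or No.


Input string: 'wcqflqlgjr'
Prefix to check: 'wcq'
First 3 characters of input: 'wcq'
Match: True
Result: Yes


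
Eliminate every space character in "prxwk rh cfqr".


Input string: 'prxwk rh cfqr'
Operation: remove all spaces
Words: 'prxwk', 'rh', 'cfqr'
Join without spaces: prxwkrhcfqr


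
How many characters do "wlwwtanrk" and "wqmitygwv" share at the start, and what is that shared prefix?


String 1: 'wlwwtanrk'
String 2: 'wqmitygwv'
Compare position by position:
pos 0: 'w' vs 'w' match
pos 1: 'l' vs 'q' differ -> stop
Longest common prefix: "w" (length 1)


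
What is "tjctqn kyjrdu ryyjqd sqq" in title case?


Input string: 'tjctqn kyjrdu ryyjqd sqq'
Operation: capitalize first letter of each word
Word transformations: 'tjctqn'->'Tjctqn', 'kyjrdu'->'Kyjrdu', 'ryyjqd'->'Ryyjqd', 'sqq'->'Sqq'
Result: Tjctqn Kyjrdu Ryyjqd Sqq


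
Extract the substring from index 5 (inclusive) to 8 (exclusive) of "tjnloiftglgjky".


Input string: 'tjnloiftglgjky'
Operation: slice [5:8]
Extract characters: s[5]='i', s[6]='f', s[7]='t'
Result: ift


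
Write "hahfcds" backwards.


Input string: 'hahfcds'
Operation: reverse character order
Original order: 'h' -> 'a' -> 'h' -> 'f' -> 'c' -> 'd' -> 's'
Reversed order: 's' -> 'd' -> 'c' -> 'f' -> 'h' -> 'a' -> 'h'
Result: sdcfhah


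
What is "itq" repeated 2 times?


Input string: 'itq'
Operation: repeat 2 times
Concatenation: 'itq' + 'itq'
Result: itqitq


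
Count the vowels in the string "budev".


Input string: 'budev'
Operation: count vowels (a, e, i, o, u)
Scan: s[0]='b', s[1]='u' (vowel), s[2]='d', s[3]='e' (vowel), s[4]='v'
Vowels found: 2
Result: 2


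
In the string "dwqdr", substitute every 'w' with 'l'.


Input string: 'dwqdr'
Operation: replace 'w' with 'l'
Positions of 'w': 1
After replacement: dlqdr


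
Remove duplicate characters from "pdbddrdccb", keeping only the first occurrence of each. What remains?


Input: 'pdbddrdccb'
Operation: keep first occurrence of each character
Scan: s[0]='p' new -> keep; s[1]='d' new -> keep; s[2]='b' new -> keep; s[3]='d' seen -> skip; s[4]='d' seen -> skip; s[5]='r' new -> keep; s[6]='d' seen -> skip; s[7]='c' new -> keep; s[8]='c' seen -> skip; s[9]='b' seen -> skip
Result: pdbrc


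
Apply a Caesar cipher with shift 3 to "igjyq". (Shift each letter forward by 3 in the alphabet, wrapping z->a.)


Input: 'igjyq', shift = 3
Operation: for each letter, (position + 3) mod 26
Mapping: 'i'(8+3=11)->'l', 'g'(6+3=9)->'j', 'j'(9+3=12)->'m', 'y'(24+3=27, 27 mod 26=1)->'b', 'q'(16+3=19)->'t'
Result: ljmbt


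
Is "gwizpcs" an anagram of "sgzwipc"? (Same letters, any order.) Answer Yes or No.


String 1: 'sgzwipc' -> sorted: 'cgipswz'
String 2: 'gwizpcs' -> sorted: 'cgipswz'
Compare sorted forms: 'cgipswz' == 'cgipswz'
Anagram: Yes


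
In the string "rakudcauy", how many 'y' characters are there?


Input string: 'rakudcauy'
Target character: 'y'
Scan each position: s[8]='y'
Matches found at indices: 8
Total: 1
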